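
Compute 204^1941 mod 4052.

1148

Using repeated squaring:
204^1 ≡ 204 (mod 4052)
204^2 ≡ 204^2 = 41616 ≡ 1096 (mod 4052)
204^4 ≡ 1096^2 = 1201216 ≡ 1824 (mod 4052)
204^8 ≡ 1824^2 = 3326976 ≡ 284 (mod 4052)
204^16 ≡ 284^2 = 80656 ≡ 3668 (mod 4052)
204^32 ≡ 3668^2 = 13454224 ≡ 1584 (mod 4052)
204^64 ≡ 1584^2 = 2509056 ≡ 868 (mod 4052)
204^128 ≡ 868^2 = 753424 ≡ 3804 (mod 4052)
204^256 ≡ 3804^2 = 14470416 ≡ 724 (mod 4052)
204^512 ≡ 724^2 = 524176 ≡ 1468 (mod 4052)
204^1024 ≡ 1468^2 = 2155024 ≡ 3412 (mod 4052)
204^1941 = 204^1024 * 204^512 * 204^256 * 204^128 * 204^16 * 204^4 * 204^1 ≡ 3412 * 1468 * 724 * 3804 * 3668 * 1824 * 204 (mod 4052).
Accumulate the product:
3412 * 1468 = 5008816 ≡ 544
544 * 724 = 393856 ≡ 812
812 * 3804 = 3088848 ≡ 1224
1224 * 3668 = 4489632 ≡ 16
16 * 1824 = 29184 ≡ 820
820 * 204 = 167280 ≡ 1148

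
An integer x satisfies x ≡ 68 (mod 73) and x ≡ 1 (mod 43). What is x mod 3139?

73⁻¹ mod 43: 73×33 ≡ 1 (mod 43), so 73⁻¹ ≡ 33.
x = 68 + 73×((1 − 68)×33 mod 43) = 68 + 73×25 = 1893.

1893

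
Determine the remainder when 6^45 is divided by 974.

436

45 in binary is 101101, i.e. 45 = 32 + 8 + 4 + 1.
6^1 ≡ 6 (mod 974)
6^2 ≡ 6^2 = 36 (mod 974)
6^4 ≡ 36^2 = 1296 ≡ 322 (mod 974)
6^8 ≡ 322^2 = 103684 ≡ 440 (mod 974)
6^16 ≡ 440^2 = 193600 ≡ 748 (mod 974)
6^32 ≡ 748^2 = 559504 ≡ 428 (mod 974)
6^45 = 6^32 × 6^8 × 6^4 × 6^1 ≡ 428 × 440 × 322 × 6 (mod 974).
Accumulate the product:
428 × 440 = 188320 ≡ 338
338 × 322 = 108836 ≡ 722
722 × 6 = 4332 ≡ 436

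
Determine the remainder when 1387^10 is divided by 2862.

1387^1 ≡ 1387 (mod 2862)
1387^2 ≡ 1387^2 = 1923769 ≡ 505 (mod 2862)
1387^4 ≡ 505^2 = 255025 ≡ 307 (mod 2862)
1387^8 ≡ 307^2 = 94249 ≡ 2665 (mod 2862)
1387^10 = 1387^8 · 1387^2 ≡ 2665 · 505 (mod 2862).
2665 · 505 = 1345825 ≡ 685 (mod 2862).

685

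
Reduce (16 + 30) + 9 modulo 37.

18

16 + 30 = 46 ≡ 9 (mod 37)
9 + 9 = 18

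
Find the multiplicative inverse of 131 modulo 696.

611

696 = 5×131 + 41
131 = 3×41 + 8
41 = 5×8 + 1
8 = 8×1 + 0
gcd(131, 696) = 1, so the inverse exists.
Bézout: 1 = 16×696 − 85×131.
So 131⁻¹ ≡ −85 ≡ 611 (mod 696).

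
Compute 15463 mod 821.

15463 = 18*821 + 685, so 15463 ≡ 685 (mod 821).

685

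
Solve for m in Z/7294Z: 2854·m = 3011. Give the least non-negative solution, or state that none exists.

no solution

gcd(2854, 7294) = 2, and 2 does not divide 3011.
So the congruence has no solution.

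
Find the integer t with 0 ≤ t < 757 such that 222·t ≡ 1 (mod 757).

757 = 3×222 + 91
222 = 2×91 + 40
91 = 2×40 + 11
40 = 3×11 + 7
11 = 1×7 + 4
7 = 1×4 + 3
4 = 1×3 + 1
3 = 3×1 + 0
gcd(222, 757) = 1, so the inverse exists.
Back-substitute for 1:
1 = 1×4 − 1×3
  = −1×7 + 2×4
  = 2×11 − 3×7
  = −3×40 + 11×11
  = 11×91 − 25×40
  = −25×222 + 61×91
  = 61×757 − 208×222
So 222⁻¹ ≡ −208 ≡ 549 (mod 757).

549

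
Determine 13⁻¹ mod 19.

3

By the extended Euclidean algorithm:
19 = 1*13 + 6
13 = 2*6 + 1
6 = 6*1 + 0
gcd(13, 19) = 1, so the inverse exists.
Back-substitute for 1:
1 = 1*13 − 2*6
  = −2*19 + 3*13
So 13⁻¹ ≡ 3 (mod 19).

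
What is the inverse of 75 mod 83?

83 = 1·75 + 8
75 = 9·8 + 3
8 = 2·3 + 2
3 = 1·2 + 1
2 = 2·1 + 0
gcd(75, 83) = 1, so the inverse exists.
Back-substitute for 1:
1 = 1·3 − 1·2
  = −1·8 + 3·3
  = 3·75 − 28·8
  = −28·83 + 31·75
So 75⁻¹ ≡ 31 (mod 83).

31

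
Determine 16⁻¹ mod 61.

42

61 = 3*16 + 13
16 = 1*13 + 3
13 = 4*3 + 1
3 = 3*1 + 0
gcd(16, 61) = 1, so the inverse exists.
Bézout: 1 = 5*61 − 19*16.
So 16⁻¹ ≡ −19 ≡ 42 (mod 61).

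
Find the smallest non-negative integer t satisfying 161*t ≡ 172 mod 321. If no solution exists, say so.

gcd(161, 321) = 1, so a unique solution mod 321 exists.
161⁻¹ ≡ 2 (mod 321).
t ≡ 2*172 ≡ 23 (mod 321).

23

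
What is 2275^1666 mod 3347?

1666 in binary is 11010000010, i.e. 1666 = 1024 + 512 + 128 + 2.
2275^1 ≡ 2275 (mod 3347)
2275^2 ≡ 2275^2 = 5175625 ≡ 1163 (mod 3347)
2275^4 ≡ 1163^2 = 1352569 ≡ 381 (mod 3347)
2275^8 ≡ 381^2 = 145161 ≡ 1240 (mod 3347)
2275^16 ≡ 1240^2 = 1537600 ≡ 1327 (mod 3347)
2275^32 ≡ 1327^2 = 1760929 ≡ 407 (mod 3347)
2275^64 ≡ 407^2 = 165649 ≡ 1646 (mod 3347)
2275^128 ≡ 1646^2 = 2709316 ≡ 1593 (mod 3347)
2275^256 ≡ 1593^2 = 2537649 ≡ 623 (mod 3347)
2275^512 ≡ 623^2 = 388129 ≡ 3224 (mod 3347)
2275^1024 ≡ 3224^2 = 10394176 ≡ 1741 (mod 3347)
2275^1666 = 2275^1024 * 2275^512 * 2275^128 * 2275^2 ≡ 1741 * 3224 * 1593 * 1163 (mod 3347).
Accumulate the product:
1741 * 3224 = 5612984 ≡ 65
65 * 1593 = 103545 ≡ 3135
3135 * 1163 = 3646005 ≡ 1122

1122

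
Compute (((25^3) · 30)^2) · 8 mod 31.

8

(25)^3 ≡ 1 (mod 31)
1 · 30 = 30
(30)^2 ≡ 1 (mod 31)
1 · 8 = 8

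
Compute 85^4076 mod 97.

22

Compute successive squares:
4076 in binary is 111111101100, i.e. 4076 = 2048 + 1024 + 512 + 256 + 128 + 64 + 32 + 8 + 4.
85^1 ≡ 85 (mod 97)
85^2 ≡ 85^2 = 7225 ≡ 47 (mod 97)
85^4 ≡ 47^2 = 2209 ≡ 75 (mod 97)
85^8 ≡ 75^2 = 5625 ≡ 96 (mod 97)
85^16 ≡ 96^2 = 9216 ≡ 1 (mod 97)
85^32 ≡ 1^2 = 1 (mod 97)
85^64 ≡ 1^2 = 1 (mod 97)
85^128 ≡ 1^2 = 1 (mod 97)
85^256 ≡ 1^2 = 1 (mod 97)
85^512 ≡ 1^2 = 1 (mod 97)
85^1024 ≡ 1^2 = 1 (mod 97)
85^2048 ≡ 1^2 = 1 (mod 97)
85^4076 = 85^2048 · 85^1024 · 85^512 · 85^256 · 85^128 · 85^64 · 85^32 · 85^8 · 85^4 ≡ 1 · 1 · 1 · 1 · 1 · 1 · 1 · 96 · 75 (mod 97).
Accumulate the product:
1 · 1 = 1
1 · 1 = 1
1 · 1 = 1
1 · 1 = 1
1 · 1 = 1
1 · 1 = 1
1 · 96 = 96
96 · 75 = 7200 ≡ 22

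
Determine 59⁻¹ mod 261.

146

By the extended Euclidean algorithm:
261 = 4×59 + 25
59 = 2×25 + 9
25 = 2×9 + 7
9 = 1×7 + 2
7 = 3×2 + 1
2 = 2×1 + 0
gcd(59, 261) = 1, so the inverse exists.
Back-substitute for 1:
1 = 1×7 − 3×2
  = −3×9 + 4×7
  = 4×25 − 11×9
  = −11×59 + 26×25
  = 26×261 − 115×59
So 59⁻¹ ≡ −115 ≡ 146 (mod 261).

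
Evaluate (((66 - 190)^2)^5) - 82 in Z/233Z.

119

66 - 190 = -124 ≡ 109 (mod 233)
(109)^2 ≡ 231 (mod 233)
(231)^5 ≡ 201 (mod 233)
201 - 82 = 119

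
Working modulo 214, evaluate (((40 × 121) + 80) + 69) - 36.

31

40 × 121 = 4840 ≡ 132 (mod 214)
132 + 80 = 212
212 + 69 = 281 ≡ 67 (mod 214)
67 - 36 = 31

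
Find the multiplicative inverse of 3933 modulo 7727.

3391

7727 = 1*3933 + 3794
3933 = 1*3794 + 139
3794 = 27*139 + 41
139 = 3*41 + 16
41 = 2*16 + 9
16 = 1*9 + 7
9 = 1*7 + 2
7 = 3*2 + 1
2 = 2*1 + 0
gcd(3933, 7727) = 1, so the inverse exists.
Back-substitute for 1:
1 = 1*7 − 3*2
  = −3*9 + 4*7
  = 4*16 − 7*9
  = −7*41 + 18*16
  = 18*139 − 61*41
  = −61*3794 + 1665*139
  = 1665*3933 − 1726*3794
  = −1726*7727 + 3391*3933
So 3933⁻¹ ≡ 3391 (mod 7727).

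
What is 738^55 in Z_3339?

360

55 in binary is 110111, i.e. 55 = 32 + 16 + 4 + 2 + 1.
738^1 ≡ 738 (mod 3339)
738^2 ≡ 738^2 = 544644 ≡ 387 (mod 3339)
738^4 ≡ 387^2 = 149769 ≡ 2853 (mod 3339)
738^8 ≡ 2853^2 = 8139609 ≡ 2466 (mod 3339)
738^16 ≡ 2466^2 = 6081156 ≡ 837 (mod 3339)
738^32 ≡ 837^2 = 700569 ≡ 2718 (mod 3339)
738^55 = 738^32 × 738^16 × 738^4 × 738^2 × 738^1 ≡ 2718 × 837 × 2853 × 387 × 738 (mod 3339).
Accumulate the product:
2718 × 837 = 2274966 ≡ 1107
1107 × 2853 = 3158271 ≡ 2916
2916 × 387 = 1128492 ≡ 3249
3249 × 738 = 2397762 ≡ 360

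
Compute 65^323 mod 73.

Using repeated squaring:
65^1 ≡ 65 (mod 73)
65^2 ≡ 65^2 = 4225 ≡ 64 (mod 73)
65^4 ≡ 64^2 = 4096 ≡ 8 (mod 73)
65^8 ≡ 8^2 = 64 (mod 73)
65^16 ≡ 64^2 = 4096 ≡ 8 (mod 73)
65^32 ≡ 8^2 = 64 (mod 73)
65^64 ≡ 64^2 = 4096 ≡ 8 (mod 73)
65^128 ≡ 8^2 = 64 (mod 73)
65^256 ≡ 64^2 = 4096 ≡ 8 (mod 73)
65^323 = 65^256 * 65^64 * 65^2 * 65^1 ≡ 8 * 8 * 64 * 65 (mod 73).
Accumulate the product:
8 * 8 = 64
64 * 64 = 4096 ≡ 8
8 * 65 = 520 ≡ 9

9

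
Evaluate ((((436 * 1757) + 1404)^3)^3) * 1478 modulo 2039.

1910

436 * 1757 = 766052 ≡ 1427 (mod 2039)
1427 + 1404 = 2831 ≡ 792 (mod 2039)
(792)^3 ≡ 933 (mod 2039)
(933)^3 ≡ 1952 (mod 2039)
1952 * 1478 = 2885056 ≡ 1910 (mod 2039)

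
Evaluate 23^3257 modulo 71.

3257 in binary is 110010111001, i.e. 3257 = 2048 + 1024 + 128 + 32 + 16 + 8 + 1.
23^1 ≡ 23 (mod 71)
23^2 ≡ 23^2 = 529 ≡ 32 (mod 71)
23^4 ≡ 32^2 = 1024 ≡ 30 (mod 71)
23^8 ≡ 30^2 = 900 ≡ 48 (mod 71)
23^16 ≡ 48^2 = 2304 ≡ 32 (mod 71)
23^32 ≡ 32^2 = 1024 ≡ 30 (mod 71)
23^64 ≡ 30^2 = 900 ≡ 48 (mod 71)
23^128 ≡ 48^2 = 2304 ≡ 32 (mod 71)
23^256 ≡ 32^2 = 1024 ≡ 30 (mod 71)
23^512 ≡ 30^2 = 900 ≡ 48 (mod 71)
23^1024 ≡ 48^2 = 2304 ≡ 32 (mod 71)
23^2048 ≡ 32^2 = 1024 ≡ 30 (mod 71)
23^3257 = 23^2048 × 23^1024 × 23^128 × 23^32 × 23^16 × 23^8 × 23^1 ≡ 30 × 32 × 32 × 30 × 32 × 48 × 23 (mod 71).
Accumulate the product:
30 × 32 = 960 ≡ 37
37 × 32 = 1184 ≡ 48
48 × 30 = 1440 ≡ 20
20 × 32 = 640 ≡ 1
1 × 48 = 48
48 × 23 = 1104 ≡ 39

39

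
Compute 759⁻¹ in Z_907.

239

907 = 1*759 + 148
759 = 5*148 + 19
148 = 7*19 + 15
19 = 1*15 + 4
15 = 3*4 + 3
4 = 1*3 + 1
3 = 3*1 + 0
gcd(759, 907) = 1, so the inverse exists.
Bézout: 1 = −200*907 + 239*759.
So 759⁻¹ ≡ 239 (mod 907).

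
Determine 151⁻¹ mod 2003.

1552

2003 = 13*151 + 40
151 = 3*40 + 31
40 = 1*31 + 9
31 = 3*9 + 4
9 = 2*4 + 1
4 = 4*1 + 0
gcd(151, 2003) = 1, so the inverse exists.
Back-substitute for 1:
1 = 1*9 − 2*4
  = −2*31 + 7*9
  = 7*40 − 9*31
  = −9*151 + 34*40
  = 34*2003 − 451*151
So 151⁻¹ ≡ −451 ≡ 1552 (mod 2003).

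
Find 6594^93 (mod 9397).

93 in binary is 1011101, i.e. 93 = 64 + 16 + 8 + 4 + 1.
6594^1 ≡ 6594 (mod 9397)
6594^2 ≡ 6594^2 = 43480836 ≡ 917 (mod 9397)
6594^4 ≡ 917^2 = 840889 ≡ 4556 (mod 9397)
6594^8 ≡ 4556^2 = 20757136 ≡ 8560 (mod 9397)
6594^16 ≡ 8560^2 = 73273600 ≡ 5191 (mod 9397)
6594^32 ≡ 5191^2 = 26946481 ≡ 5282 (mod 9397)
6594^64 ≡ 5282^2 = 27899524 ≡ 9228 (mod 9397)
6594^93 = 6594^64 × 6594^16 × 6594^8 × 6594^4 × 6594^1 ≡ 9228 × 5191 × 8560 × 4556 × 6594 (mod 9397).
Accumulate the product:
9228 × 5191 = 47902548 ≡ 6039
6039 × 8560 = 51693840 ≡ 943
943 × 4556 = 4296308 ≡ 1879
1879 × 6594 = 12390126 ≡ 4880

4880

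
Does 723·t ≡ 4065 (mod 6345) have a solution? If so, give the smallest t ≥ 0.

1910

gcd(723, 6345) = 3, and 3 | 4065, so solutions exist.
Divide through by 3: 241·t = 1355 (mod 2115).
241⁻¹ ≡ 1606 (mod 2115).
t ≡ 1606·1355 ≡ 1910 (mod 2115).
The smallest non-negative solution is t = 1910.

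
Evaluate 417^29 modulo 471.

150

Compute successive squares:
29 in binary is 11101, i.e. 29 = 16 + 8 + 4 + 1.
417^1 ≡ 417 (mod 471)
417^2 ≡ 417^2 = 173889 ≡ 90 (mod 471)
417^4 ≡ 90^2 = 8100 ≡ 93 (mod 471)
417^8 ≡ 93^2 = 8649 ≡ 171 (mod 471)
417^16 ≡ 171^2 = 29241 ≡ 39 (mod 471)
417^29 = 417^16 * 417^8 * 417^4 * 417^1 ≡ 39 * 171 * 93 * 417 (mod 471).
Accumulate the product:
39 * 171 = 6669 ≡ 75
75 * 93 = 6975 ≡ 381
381 * 417 = 158877 ≡ 150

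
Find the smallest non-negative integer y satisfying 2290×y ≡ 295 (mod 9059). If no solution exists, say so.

1088

gcd(2290, 9059) = 1, so a unique solution mod 9059 exists.
2290⁻¹ ≡ 4395 (mod 9059).
y ≡ 4395×295 ≡ 1088 (mod 9059).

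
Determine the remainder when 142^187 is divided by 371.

Using repeated squaring:
142^1 ≡ 142 (mod 371)
142^2 ≡ 142^2 = 20164 ≡ 130 (mod 371)
142^4 ≡ 130^2 = 16900 ≡ 205 (mod 371)
142^8 ≡ 205^2 = 42025 ≡ 102 (mod 371)
142^16 ≡ 102^2 = 10404 ≡ 16 (mod 371)
142^32 ≡ 16^2 = 256 (mod 371)
142^64 ≡ 256^2 = 65536 ≡ 240 (mod 371)
142^128 ≡ 240^2 = 57600 ≡ 95 (mod 371)
142^187 = 142^128 * 142^32 * 142^16 * 142^8 * 142^2 * 142^1 ≡ 95 * 256 * 16 * 102 * 130 * 142 (mod 371).
Accumulate the product:
95 * 256 = 24320 ≡ 205
205 * 16 = 3280 ≡ 312
312 * 102 = 31824 ≡ 289
289 * 130 = 37570 ≡ 99
99 * 142 = 14058 ≡ 331

331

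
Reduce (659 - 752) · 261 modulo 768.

659 - 752 = -93 ≡ 675 (mod 768)
675 · 261 = 176175 ≡ 303 (mod 768)

303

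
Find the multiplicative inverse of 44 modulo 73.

5

73 = 1·44 + 29
44 = 1·29 + 15
29 = 1·15 + 14
15 = 1·14 + 1
14 = 14·1 + 0
gcd(44, 73) = 1, so the inverse exists.
Back-substitute for 1:
1 = 1·15 − 1·14
  = −1·29 + 2·15
  = 2·44 − 3·29
  = −3·73 + 5·44
So 44⁻¹ ≡ 5 (mod 73).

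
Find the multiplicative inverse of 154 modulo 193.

Run the extended Euclidean algorithm:
193 = 1*154 + 39
154 = 3*39 + 37
39 = 1*37 + 2
37 = 18*2 + 1
2 = 2*1 + 0
gcd(154, 193) = 1, so the inverse exists.
Bézout: 1 = −75*193 + 94*154.
So 154⁻¹ ≡ 94 (mod 193).

94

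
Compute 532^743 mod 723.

743 in binary is 1011100111, i.e. 743 = 512 + 128 + 64 + 32 + 4 + 2 + 1.
532^1 ≡ 532 (mod 723)
532^2 ≡ 532^2 = 283024 ≡ 331 (mod 723)
532^4 ≡ 331^2 = 109561 ≡ 388 (mod 723)
532^8 ≡ 388^2 = 150544 ≡ 160 (mod 723)
532^16 ≡ 160^2 = 25600 ≡ 295 (mod 723)
532^32 ≡ 295^2 = 87025 ≡ 265 (mod 723)
532^64 ≡ 265^2 = 70225 ≡ 94 (mod 723)
532^128 ≡ 94^2 = 8836 ≡ 160 (mod 723)
532^256 ≡ 160^2 = 25600 ≡ 295 (mod 723)
532^512 ≡ 295^2 = 87025 ≡ 265 (mod 723)
532^743 = 532^512 × 532^128 × 532^64 × 532^32 × 532^4 × 532^2 × 532^1 ≡ 265 × 160 × 94 × 265 × 388 × 331 × 532 (mod 723).
Accumulate the product:
265 × 160 = 42400 ≡ 466
466 × 94 = 43804 ≡ 424
424 × 265 = 112360 ≡ 295
295 × 388 = 114460 ≡ 226
226 × 331 = 74806 ≡ 337
337 × 532 = 179284 ≡ 703

703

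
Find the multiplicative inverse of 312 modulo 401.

By the extended Euclidean algorithm:
401 = 1·312 + 89
312 = 3·89 + 45
89 = 1·45 + 44
45 = 1·44 + 1
44 = 44·1 + 0
gcd(312, 401) = 1, so the inverse exists.
Bézout: 1 = −7·401 + 9·312.
So 312⁻¹ ≡ 9 (mod 401).

9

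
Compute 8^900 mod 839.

900 in binary is 1110000100, i.e. 900 = 512 + 256 + 128 + 4.
8^1 ≡ 8 (mod 839)
8^2 ≡ 8^2 = 64 (mod 839)
8^4 ≡ 64^2 = 4096 ≡ 740 (mod 839)
8^8 ≡ 740^2 = 547600 ≡ 572 (mod 839)
8^16 ≡ 572^2 = 327184 ≡ 813 (mod 839)
8^32 ≡ 813^2 = 660969 ≡ 676 (mod 839)
8^64 ≡ 676^2 = 456976 ≡ 560 (mod 839)
8^128 ≡ 560^2 = 313600 ≡ 653 (mod 839)
8^256 ≡ 653^2 = 426409 ≡ 197 (mod 839)
8^512 ≡ 197^2 = 38809 ≡ 215 (mod 839)
8^900 = 8^512 × 8^256 × 8^128 × 8^4 ≡ 215 × 197 × 653 × 740 (mod 839).
Accumulate the product:
215 × 197 = 42355 ≡ 405
405 × 653 = 264465 ≡ 180
180 × 740 = 133200 ≡ 638

638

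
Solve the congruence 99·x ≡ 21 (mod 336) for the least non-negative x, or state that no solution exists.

gcd(99, 336) = 3, and 3 | 21, so solutions exist.
Divide through by 3: 33·x ≡ 7 (mod 112).
33⁻¹ ≡ 17 (mod 112).
x ≡ 17·7 ≡ 7 (mod 112).
The smallest non-negative solution is x = 7.

7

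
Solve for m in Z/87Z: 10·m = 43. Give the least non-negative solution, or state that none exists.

13

gcd(10, 87) = 1, so a unique solution mod 87 exists.
10⁻¹ ≡ 61 (mod 87).
m ≡ 61·43 ≡ 13 (mod 87).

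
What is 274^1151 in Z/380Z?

Using repeated squaring:
1151 in binary is 10001111111, i.e. 1151 = 1024 + 64 + 32 + 16 + 8 + 4 + 2 + 1.
274^1 ≡ 274 (mod 380)
274^2 ≡ 274^2 = 75076 ≡ 216 (mod 380)
274^4 ≡ 216^2 = 46656 ≡ 296 (mod 380)
274^8 ≡ 296^2 = 87616 ≡ 216 (mod 380)
274^16 ≡ 216^2 = 46656 ≡ 296 (mod 380)
274^32 ≡ 296^2 = 87616 ≡ 216 (mod 380)
274^64 ≡ 216^2 = 46656 ≡ 296 (mod 380)
274^128 ≡ 296^2 = 87616 ≡ 216 (mod 380)
274^256 ≡ 216^2 = 46656 ≡ 296 (mod 380)
274^512 ≡ 296^2 = 87616 ≡ 216 (mod 380)
274^1024 ≡ 216^2 = 46656 ≡ 296 (mod 380)
274^1151 = 274^1024 * 274^64 * 274^32 * 274^16 * 274^8 * 274^4 * 274^2 * 274^1 ≡ 296 * 296 * 216 * 296 * 216 * 296 * 216 * 274 (mod 380).
Accumulate the product:
296 * 296 = 87616 ≡ 216
216 * 216 = 46656 ≡ 296
296 * 296 = 87616 ≡ 216
216 * 216 = 46656 ≡ 296
296 * 296 = 87616 ≡ 216
216 * 216 = 46656 ≡ 296
296 * 274 = 81104 ≡ 164

164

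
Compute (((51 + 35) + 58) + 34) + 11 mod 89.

11

51 + 35 = 86
86 + 58 = 144 ≡ 55 (mod 89)
55 + 34 = 89 ≡ 0 (mod 89)
0 + 11 = 11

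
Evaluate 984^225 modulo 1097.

By square-and-multiply:
225 in binary is 11100001, i.e. 225 = 128 + 64 + 32 + 1.
984^1 ≡ 984 (mod 1097)
984^2 ≡ 984^2 = 968256 ≡ 702 (mod 1097)
984^4 ≡ 702^2 = 492804 ≡ 251 (mod 1097)
984^8 ≡ 251^2 = 63001 ≡ 472 (mod 1097)
984^16 ≡ 472^2 = 222784 ≡ 93 (mod 1097)
984^32 ≡ 93^2 = 8649 ≡ 970 (mod 1097)
984^64 ≡ 970^2 = 940900 ≡ 771 (mod 1097)
984^128 ≡ 771^2 = 594441 ≡ 964 (mod 1097)
984^225 = 984^128 · 984^64 · 984^32 · 984^1 ≡ 964 · 771 · 970 · 984 (mod 1097).
Accumulate the product:
964 · 771 = 743244 ≡ 575
575 · 970 = 557750 ≡ 474
474 · 984 = 466416 ≡ 191

191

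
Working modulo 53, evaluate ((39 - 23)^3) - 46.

22

39 - 23 = 16
(16)^3 ≡ 15 (mod 53)
15 - 46 = -31 ≡ 22 (mod 53)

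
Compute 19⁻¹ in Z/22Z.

7

By the extended Euclidean algorithm:
22 = 1*19 + 3
19 = 6*3 + 1
3 = 3*1 + 0
gcd(19, 22) = 1, so the inverse exists.
Bézout: 1 = −6*22 + 7*19.
So 19⁻¹ ≡ 7 (mod 22).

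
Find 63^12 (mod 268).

81

Using repeated squaring:
63^1 ≡ 63 (mod 268)
63^2 ≡ 63^2 = 3969 ≡ 217 (mod 268)
63^4 ≡ 217^2 = 47089 ≡ 189 (mod 268)
63^8 ≡ 189^2 = 35721 ≡ 77 (mod 268)
63^12 = 63^8 × 63^4 ≡ 77 × 189 (mod 268).
77 × 189 = 14553 ≡ 81 (mod 268).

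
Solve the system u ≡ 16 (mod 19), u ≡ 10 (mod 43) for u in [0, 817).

19⁻¹ mod 43: 19*34 ≡ 1 (mod 43), so 19⁻¹ ≡ 34.
u = 16 + 19*((10 − 16)*34 mod 43) = 16 + 19*11 = 225.

225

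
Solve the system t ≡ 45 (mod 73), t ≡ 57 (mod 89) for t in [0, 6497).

4863

73⁻¹ mod 89: 73×50 ≡ 1 (mod 89), so 73⁻¹ ≡ 50.
t = 45 + 73×((57 − 45)×50 mod 89) = 45 + 73×66 = 4863.
Check: 4863 mod 73 = 45, 4863 mod 89 = 57. ✓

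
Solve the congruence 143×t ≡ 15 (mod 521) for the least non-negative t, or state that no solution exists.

277

gcd(143, 521) = 1, so a unique solution mod 521 exists.
143⁻¹ ≡ 470 (mod 521).
t ≡ 470×15 ≡ 277 (mod 521).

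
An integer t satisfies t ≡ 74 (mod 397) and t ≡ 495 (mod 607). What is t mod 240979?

83047

397⁻¹ mod 607: 397*211 ≡ 1 (mod 607), so 397⁻¹ ≡ 211.
t = 74 + 397*((495 − 74)*211 mod 607) = 74 + 397*209 = 83047.
Check: 83047 mod 397 = 74, 83047 mod 607 = 495. ✓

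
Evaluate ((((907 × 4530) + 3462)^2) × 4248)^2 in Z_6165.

907 × 4530 = 4108710 ≡ 2820 (mod 6165)
2820 + 3462 = 6282 ≡ 117 (mod 6165)
(117)^2 ≡ 1359 (mod 6165)
1359 × 4248 = 5773032 ≡ 2592 (mod 6165)
(2592)^2 ≡ 4779 (mod 6165)

4779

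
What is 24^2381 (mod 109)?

By square-and-multiply:
2381 in binary is 100101001101, i.e. 2381 = 2048 + 256 + 64 + 8 + 4 + 1.
24^1 ≡ 24 (mod 109)
24^2 ≡ 24^2 = 576 ≡ 31 (mod 109)
24^4 ≡ 31^2 = 961 ≡ 89 (mod 109)
24^8 ≡ 89^2 = 7921 ≡ 73 (mod 109)
24^16 ≡ 73^2 = 5329 ≡ 97 (mod 109)
24^32 ≡ 97^2 = 9409 ≡ 35 (mod 109)
24^64 ≡ 35^2 = 1225 ≡ 26 (mod 109)
24^128 ≡ 26^2 = 676 ≡ 22 (mod 109)
24^256 ≡ 22^2 = 484 ≡ 48 (mod 109)
24^512 ≡ 48^2 = 2304 ≡ 15 (mod 109)
24^1024 ≡ 15^2 = 225 ≡ 7 (mod 109)
24^2048 ≡ 7^2 = 49 (mod 109)
24^2381 = 24^2048 × 24^256 × 24^64 × 24^8 × 24^4 × 24^1 ≡ 49 × 48 × 26 × 73 × 89 × 24 (mod 109).
Accumulate the product:
49 × 48 = 2352 ≡ 63
63 × 26 = 1638 ≡ 3
3 × 73 = 219 ≡ 1
1 × 89 = 89
89 × 24 = 2136 ≡ 65

65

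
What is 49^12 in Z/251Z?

Using repeated squaring:
12 in binary is 1100, i.e. 12 = 8 + 4.
49^1 ≡ 49 (mod 251)
49^2 ≡ 49^2 = 2401 ≡ 142 (mod 251)
49^4 ≡ 142^2 = 20164 ≡ 84 (mod 251)
49^8 ≡ 84^2 = 7056 ≡ 28 (mod 251)
49^12 = 49^8 * 49^4 ≡ 28 * 84 (mod 251).
28 * 84 = 2352 ≡ 93 (mod 251).

93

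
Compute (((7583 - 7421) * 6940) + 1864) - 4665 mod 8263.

7583 - 7421 = 162
162 * 6940 = 1124280 ≡ 512 (mod 8263)
512 + 1864 = 2376
2376 - 4665 = -2289 ≡ 5974 (mod 8263)

5974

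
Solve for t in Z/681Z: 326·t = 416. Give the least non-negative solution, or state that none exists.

gcd(326, 681) = 1, so a unique solution mod 681 exists.
326⁻¹ ≡ 587 (mod 681).
t ≡ 587·416 ≡ 394 (mod 681).

394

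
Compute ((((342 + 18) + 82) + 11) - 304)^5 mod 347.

14

342 + 18 = 360 ≡ 13 (mod 347)
13 + 82 = 95
95 + 11 = 106
106 - 304 = -198 ≡ 149 (mod 347)
(149)^5 ≡ 14 (mod 347)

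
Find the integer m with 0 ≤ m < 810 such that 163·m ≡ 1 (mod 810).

Run the extended Euclidean algorithm:
810 = 4·163 + 158
163 = 1·158 + 5
158 = 31·5 + 3
5 = 1·3 + 2
3 = 1·2 + 1
2 = 2·1 + 0
gcd(163, 810) = 1, so the inverse exists.
Back-substitute for 1:
1 = 1·3 − 1·2
  = −1·5 + 2·3
  = 2·158 − 63·5
  = −63·163 + 65·158
  = 65·810 − 323·163
So 163⁻¹ ≡ −323 ≡ 487 (mod 810).

487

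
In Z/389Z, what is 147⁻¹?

217

Run the extended Euclidean algorithm:
389 = 2*147 + 95
147 = 1*95 + 52
95 = 1*52 + 43
52 = 1*43 + 9
43 = 4*9 + 7
9 = 1*7 + 2
7 = 3*2 + 1
2 = 2*1 + 0
gcd(147, 389) = 1, so the inverse exists.
Bézout: 1 = 65*389 − 172*147.
So 147⁻¹ ≡ −172 ≡ 217 (mod 389).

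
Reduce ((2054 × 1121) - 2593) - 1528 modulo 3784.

1525

2054 × 1121 = 2302534 ≡ 1862 (mod 3784)
1862 - 2593 = -731 ≡ 3053 (mod 3784)
3053 - 1528 = 1525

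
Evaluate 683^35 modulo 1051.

By square-and-multiply:
35 in binary is 100011, i.e. 35 = 32 + 2 + 1.
683^1 ≡ 683 (mod 1051)
683^2 ≡ 683^2 = 466489 ≡ 896 (mod 1051)
683^4 ≡ 896^2 = 802816 ≡ 903 (mod 1051)
683^8 ≡ 903^2 = 815409 ≡ 884 (mod 1051)
683^16 ≡ 884^2 = 781456 ≡ 563 (mod 1051)
683^32 ≡ 563^2 = 316969 ≡ 618 (mod 1051)
683^35 = 683^32 · 683^2 · 683^1 ≡ 618 · 896 · 683 (mod 1051).
Accumulate the product:
618 · 896 = 553728 ≡ 902
902 · 683 = 616066 ≡ 180

180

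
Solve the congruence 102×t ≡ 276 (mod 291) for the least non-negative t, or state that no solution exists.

gcd(102, 291) = 3, and 3 | 276, so solutions exist.
Divide through by 3: 34×t mod 97 = 92.
34⁻¹ ≡ 20 (mod 97).
t ≡ 20×92 ≡ 94 (mod 97).
The smallest non-negative solution is t = 94.

94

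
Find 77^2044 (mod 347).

2044 in binary is 11111111100, i.e. 2044 = 1024 + 512 + 256 + 128 + 64 + 32 + 16 + 8 + 4.
77^1 ≡ 77 (mod 347)
77^2 ≡ 77^2 = 5929 ≡ 30 (mod 347)
77^4 ≡ 30^2 = 900 ≡ 206 (mod 347)
77^8 ≡ 206^2 = 42436 ≡ 102 (mod 347)
77^16 ≡ 102^2 = 10404 ≡ 341 (mod 347)
77^32 ≡ 341^2 = 116281 ≡ 36 (mod 347)
77^64 ≡ 36^2 = 1296 ≡ 255 (mod 347)
77^128 ≡ 255^2 = 65025 ≡ 136 (mod 347)
77^256 ≡ 136^2 = 18496 ≡ 105 (mod 347)
77^512 ≡ 105^2 = 11025 ≡ 268 (mod 347)
77^1024 ≡ 268^2 = 71824 ≡ 342 (mod 347)
77^2044 = 77^1024 × 77^512 × 77^256 × 77^128 × 77^64 × 77^32 × 77^16 × 77^8 × 77^4 ≡ 342 × 268 × 105 × 136 × 255 × 36 × 341 × 102 × 206 (mod 347).
Accumulate the product:
342 × 268 = 91656 ≡ 48
48 × 105 = 5040 ≡ 182
182 × 136 = 24752 ≡ 115
115 × 255 = 29325 ≡ 177
177 × 36 = 6372 ≡ 126
126 × 341 = 42966 ≡ 285
285 × 102 = 29070 ≡ 269
269 × 206 = 55414 ≡ 241

241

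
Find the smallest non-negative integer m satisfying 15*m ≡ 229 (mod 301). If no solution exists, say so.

gcd(15, 301) = 1, so a unique solution mod 301 exists.
15⁻¹ ≡ 281 (mod 301).
m ≡ 281*229 ≡ 236 (mod 301).

236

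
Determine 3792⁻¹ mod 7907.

7907 = 2×3792 + 323
3792 = 11×323 + 239
323 = 1×239 + 84
239 = 2×84 + 71
84 = 1×71 + 13
71 = 5×13 + 6
13 = 2×6 + 1
6 = 6×1 + 0
gcd(3792, 7907) = 1, so the inverse exists.
Bézout: 1 = 587×7907 − 1224×3792.
So 3792⁻¹ ≡ −1224 ≡ 6683 (mod 7907).

6683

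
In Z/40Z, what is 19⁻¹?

Run the extended Euclidean algorithm:
40 = 2·19 + 2
19 = 9·2 + 1
2 = 2·1 + 0
gcd(19, 40) = 1, so the inverse exists.
Bézout: 1 = −9·40 + 19·19.
So 19⁻¹ ≡ 19 (mod 40).

19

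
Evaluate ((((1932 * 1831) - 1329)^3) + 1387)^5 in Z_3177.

622

1932 * 1831 = 3537492 ≡ 1491 (mod 3177)
1491 - 1329 = 162
(162)^3 ≡ 702 (mod 3177)
702 + 1387 = 2089
(2089)^5 ≡ 622 (mod 3177)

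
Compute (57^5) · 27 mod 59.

21

(57)^5 ≡ 27 (mod 59)
27 · 27 = 729 ≡ 21 (mod 59)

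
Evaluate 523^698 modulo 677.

By square-and-multiply:
523^1 ≡ 523 (mod 677)
523^2 ≡ 523^2 = 273529 ≡ 21 (mod 677)
523^4 ≡ 21^2 = 441 (mod 677)
523^8 ≡ 441^2 = 194481 ≡ 182 (mod 677)
523^16 ≡ 182^2 = 33124 ≡ 628 (mod 677)
523^32 ≡ 628^2 = 394384 ≡ 370 (mod 677)
523^64 ≡ 370^2 = 136900 ≡ 146 (mod 677)
523^128 ≡ 146^2 = 21316 ≡ 329 (mod 677)
523^256 ≡ 329^2 = 108241 ≡ 598 (mod 677)
523^512 ≡ 598^2 = 357604 ≡ 148 (mod 677)
523^698 = 523^512 * 523^128 * 523^32 * 523^16 * 523^8 * 523^2 ≡ 148 * 329 * 370 * 628 * 182 * 21 (mod 677).
Accumulate the product:
148 * 329 = 48692 ≡ 625
625 * 370 = 231250 ≡ 393
393 * 628 = 246804 ≡ 376
376 * 182 = 68432 ≡ 55
55 * 21 = 1155 ≡ 478

478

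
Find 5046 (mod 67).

5046 = 75·67 + 21, so 5046 ≡ 21 (mod 67).

21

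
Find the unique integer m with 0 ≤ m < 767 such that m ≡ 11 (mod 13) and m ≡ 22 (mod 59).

13⁻¹ mod 59: 13·50 ≡ 1 (mod 59), so 13⁻¹ ≡ 50.
m = 11 + 13·((22 − 11)·50 mod 59) = 11 + 13·19 = 258.

258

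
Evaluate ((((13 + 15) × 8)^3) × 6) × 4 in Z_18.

13 + 15 = 28 ≡ 10 (mod 18)
10 × 8 = 80 ≡ 8 (mod 18)
(8)^3 ≡ 8 (mod 18)
8 × 6 = 48 ≡ 12 (mod 18)
12 × 4 = 48 ≡ 12 (mod 18)

12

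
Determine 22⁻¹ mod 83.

By the extended Euclidean algorithm:
83 = 3*22 + 17
22 = 1*17 + 5
17 = 3*5 + 2
5 = 2*2 + 1
2 = 2*1 + 0
gcd(22, 83) = 1, so the inverse exists.
Bézout: 1 = −9*83 + 34*22.
So 22⁻¹ ≡ 34 (mod 83).

34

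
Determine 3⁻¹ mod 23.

23 = 7*3 + 2
3 = 1*2 + 1
2 = 2*1 + 0
gcd(3, 23) = 1, so the inverse exists.
Bézout: 1 = −1*23 + 8*3.
So 3⁻¹ ≡ 8 (mod 23).

8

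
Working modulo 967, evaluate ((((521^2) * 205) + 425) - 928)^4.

797

(521)^2 ≡ 681 (mod 967)
681 * 205 = 139605 ≡ 357 (mod 967)
357 + 425 = 782
782 - 928 = -146 ≡ 821 (mod 967)
(821)^4 ≡ 797 (mod 967)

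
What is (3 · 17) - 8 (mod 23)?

20

3 · 17 = 51 ≡ 5 (mod 23)
5 - 8 = -3 ≡ 20 (mod 23)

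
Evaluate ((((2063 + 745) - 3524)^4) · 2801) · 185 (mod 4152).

2944

2063 + 745 = 2808
2808 - 3524 = -716 ≡ 3436 (mod 4152)
(3436)^4 ≡ 1000 (mod 4152)
1000 · 2801 = 2801000 ≡ 2552 (mod 4152)
2552 · 185 = 472120 ≡ 2944 (mod 4152)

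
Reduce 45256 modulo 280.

45256 = 161×280 + 176, so 45256 ≡ 176 (mod 280).

176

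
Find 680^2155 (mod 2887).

592

2155 in binary is 100001101011, i.e. 2155 = 2048 + 64 + 32 + 8 + 2 + 1.
680^1 ≡ 680 (mod 2887)
680^2 ≡ 680^2 = 462400 ≡ 480 (mod 2887)
680^4 ≡ 480^2 = 230400 ≡ 2327 (mod 2887)
680^8 ≡ 2327^2 = 5414929 ≡ 1804 (mod 2887)
680^16 ≡ 1804^2 = 3254416 ≡ 767 (mod 2887)
680^32 ≡ 767^2 = 588289 ≡ 2228 (mod 2887)
680^64 ≡ 2228^2 = 4963984 ≡ 1231 (mod 2887)
680^128 ≡ 1231^2 = 1515361 ≡ 2573 (mod 2887)
680^256 ≡ 2573^2 = 6620329 ≡ 438 (mod 2887)
680^512 ≡ 438^2 = 191844 ≡ 1302 (mod 2887)
680^1024 ≡ 1302^2 = 1695204 ≡ 535 (mod 2887)
680^2048 ≡ 535^2 = 286225 ≡ 412 (mod 2887)
680^2155 = 680^2048 · 680^64 · 680^32 · 680^8 · 680^2 · 680^1 ≡ 412 · 1231 · 2228 · 1804 · 480 · 680 (mod 2887).
Accumulate the product:
412 · 1231 = 507172 ≡ 1947
1947 · 2228 = 4337916 ≡ 1642
1642 · 1804 = 2962168 ≡ 106
106 · 480 = 50880 ≡ 1801
1801 · 680 = 1224680 ≡ 592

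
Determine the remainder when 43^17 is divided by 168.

17 in binary is 10001, i.e. 17 = 16 + 1.
43^1 ≡ 43 (mod 168)
43^2 ≡ 43^2 = 1849 ≡ 1 (mod 168)
43^4 ≡ 1^2 = 1 (mod 168)
43^8 ≡ 1^2 = 1 (mod 168)
43^16 ≡ 1^2 = 1 (mod 168)
43^17 = 43^16 × 43^1 ≡ 1 × 43 (mod 168).
1 × 43 = 43 ≡ 43 (mod 168).

43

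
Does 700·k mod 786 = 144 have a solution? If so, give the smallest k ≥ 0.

108

gcd(700, 786) = 2, and 2 | 144, so solutions exist.
Divide through by 2: 350·k mod 393 = 72.
350⁻¹ ≡ 329 (mod 393).
k ≡ 329·72 ≡ 108 (mod 393).
The smallest non-negative solution is k = 108.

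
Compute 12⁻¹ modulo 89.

52

89 = 7·12 + 5
12 = 2·5 + 2
5 = 2·2 + 1
2 = 2·1 + 0
gcd(12, 89) = 1, so the inverse exists.
Bézout: 1 = 5·89 − 37·12.
So 12⁻¹ ≡ −37 ≡ 52 (mod 89).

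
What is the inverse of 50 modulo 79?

Apply the Euclidean algorithm and back-substitute:
79 = 1*50 + 29
50 = 1*29 + 21
29 = 1*21 + 8
21 = 2*8 + 5
8 = 1*5 + 3
5 = 1*3 + 2
3 = 1*2 + 1
2 = 2*1 + 0
gcd(50, 79) = 1, so the inverse exists.
Bézout: 1 = 19*79 − 30*50.
So 50⁻¹ ≡ −30 ≡ 49 (mod 79).

49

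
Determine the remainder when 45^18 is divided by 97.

12

By square-and-multiply:
18 in binary is 10010, i.e. 18 = 16 + 2.
45^1 ≡ 45 (mod 97)
45^2 ≡ 45^2 = 2025 ≡ 85 (mod 97)
45^4 ≡ 85^2 = 7225 ≡ 47 (mod 97)
45^8 ≡ 47^2 = 2209 ≡ 75 (mod 97)
45^16 ≡ 75^2 = 5625 ≡ 96 (mod 97)
45^18 = 45^16 × 45^2 ≡ 96 × 85 (mod 97).
96 × 85 = 8160 ≡ 12 (mod 97).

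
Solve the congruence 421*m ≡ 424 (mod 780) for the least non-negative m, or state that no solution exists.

64

gcd(421, 780) = 1, so a unique solution mod 780 exists.
421⁻¹ ≡ 541 (mod 780).
m ≡ 541*424 ≡ 64 (mod 780).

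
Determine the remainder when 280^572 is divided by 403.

Using repeated squaring:
572 in binary is 1000111100, i.e. 572 = 512 + 32 + 16 + 8 + 4.
280^1 ≡ 280 (mod 403)
280^2 ≡ 280^2 = 78400 ≡ 218 (mod 403)
280^4 ≡ 218^2 = 47524 ≡ 373 (mod 403)
280^8 ≡ 373^2 = 139129 ≡ 94 (mod 403)
280^16 ≡ 94^2 = 8836 ≡ 373 (mod 403)
280^32 ≡ 373^2 = 139129 ≡ 94 (mod 403)
280^64 ≡ 94^2 = 8836 ≡ 373 (mod 403)
280^128 ≡ 373^2 = 139129 ≡ 94 (mod 403)
280^256 ≡ 94^2 = 8836 ≡ 373 (mod 403)
280^512 ≡ 373^2 = 139129 ≡ 94 (mod 403)
280^572 = 280^512 * 280^32 * 280^16 * 280^8 * 280^4 ≡ 94 * 94 * 373 * 94 * 373 (mod 403).
Accumulate the product:
94 * 94 = 8836 ≡ 373
373 * 373 = 139129 ≡ 94
94 * 94 = 8836 ≡ 373
373 * 373 = 139129 ≡ 94

94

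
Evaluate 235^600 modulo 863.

Compute successive squares:
600 in binary is 1001011000, i.e. 600 = 512 + 64 + 16 + 8.
235^1 ≡ 235 (mod 863)
235^2 ≡ 235^2 = 55225 ≡ 856 (mod 863)
235^4 ≡ 856^2 = 732736 ≡ 49 (mod 863)
235^8 ≡ 49^2 = 2401 ≡ 675 (mod 863)
235^16 ≡ 675^2 = 455625 ≡ 824 (mod 863)
235^32 ≡ 824^2 = 678976 ≡ 658 (mod 863)
235^64 ≡ 658^2 = 432964 ≡ 601 (mod 863)
235^128 ≡ 601^2 = 361201 ≡ 467 (mod 863)
235^256 ≡ 467^2 = 218089 ≡ 613 (mod 863)
235^512 ≡ 613^2 = 375769 ≡ 364 (mod 863)
235^600 = 235^512 × 235^64 × 235^16 × 235^8 ≡ 364 × 601 × 824 × 675 (mod 863).
Accumulate the product:
364 × 601 = 218764 ≡ 425
425 × 824 = 350200 ≡ 685
685 × 675 = 462375 ≡ 670

670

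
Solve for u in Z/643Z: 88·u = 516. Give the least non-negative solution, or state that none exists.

gcd(88, 643) = 1, so a unique solution mod 643 exists.
88⁻¹ ≡ 95 (mod 643).
u ≡ 95·516 ≡ 152 (mod 643).

152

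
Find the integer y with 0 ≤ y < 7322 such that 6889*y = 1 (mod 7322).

Run the extended Euclidean algorithm:
7322 = 1×6889 + 433
6889 = 15×433 + 394
433 = 1×394 + 39
394 = 10×39 + 4
39 = 9×4 + 3
4 = 1×3 + 1
3 = 3×1 + 0
gcd(6889, 7322) = 1, so the inverse exists.
Back-substitute for 1:
1 = 1×4 − 1×3
  = −1×39 + 10×4
  = 10×394 − 101×39
  = −101×433 + 111×394
  = 111×6889 − 1766×433
  = −1766×7322 + 1877×6889
So 6889⁻¹ ≡ 1877 (mod 7322).

1877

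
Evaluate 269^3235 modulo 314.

Using repeated squaring:
3235 in binary is 110010100011, i.e. 3235 = 2048 + 1024 + 128 + 32 + 2 + 1.
269^1 ≡ 269 (mod 314)
269^2 ≡ 269^2 = 72361 ≡ 141 (mod 314)
269^4 ≡ 141^2 = 19881 ≡ 99 (mod 314)
269^8 ≡ 99^2 = 9801 ≡ 67 (mod 314)
269^16 ≡ 67^2 = 4489 ≡ 93 (mod 314)
269^32 ≡ 93^2 = 8649 ≡ 171 (mod 314)
269^64 ≡ 171^2 = 29241 ≡ 39 (mod 314)
269^128 ≡ 39^2 = 1521 ≡ 265 (mod 314)
269^256 ≡ 265^2 = 70225 ≡ 203 (mod 314)
269^512 ≡ 203^2 = 41209 ≡ 75 (mod 314)
269^1024 ≡ 75^2 = 5625 ≡ 287 (mod 314)
269^2048 ≡ 287^2 = 82369 ≡ 101 (mod 314)
269^3235 = 269^2048 * 269^1024 * 269^128 * 269^32 * 269^2 * 269^1 ≡ 101 * 287 * 265 * 171 * 141 * 269 (mod 314).
Accumulate the product:
101 * 287 = 28987 ≡ 99
99 * 265 = 26235 ≡ 173
173 * 171 = 29583 ≡ 67
67 * 141 = 9447 ≡ 27
27 * 269 = 7263 ≡ 41

41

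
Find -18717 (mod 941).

103

-18717 = -20·941 + 103, so -18717 ≡ 103 (mod 941).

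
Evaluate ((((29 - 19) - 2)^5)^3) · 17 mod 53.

8

29 - 19 = 10
10 - 2 = 8
(8)^5 ≡ 14 (mod 53)
(14)^3 ≡ 41 (mod 53)
41 · 17 = 697 ≡ 8 (mod 53)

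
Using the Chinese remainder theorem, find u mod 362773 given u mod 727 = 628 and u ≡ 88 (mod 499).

727⁻¹ mod 499: 727·116 ≡ 1 (mod 499), so 727⁻¹ ≡ 116.
u = 628 + 727·((88 − 628)·116 mod 499) = 628 + 727·234 = 170746.

170746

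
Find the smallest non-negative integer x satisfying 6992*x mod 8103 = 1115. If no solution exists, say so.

gcd(6992, 8103) = 1, so a unique solution mod 8103 exists.
6992⁻¹ ≡ 3107 (mod 8103).
x ≡ 3107*1115 ≡ 4324 (mod 8103).

4324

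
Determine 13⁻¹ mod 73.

73 = 5×13 + 8
13 = 1×8 + 5
8 = 1×5 + 3
5 = 1×3 + 2
3 = 1×2 + 1
2 = 2×1 + 0
gcd(13, 73) = 1, so the inverse exists.
Bézout: 1 = 5×73 − 28×13.
So 13⁻¹ ≡ −28 ≡ 45 (mod 73).

45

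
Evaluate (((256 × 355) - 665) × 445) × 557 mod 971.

424

256 × 355 = 90880 ≡ 577 (mod 971)
577 - 665 = -88 ≡ 883 (mod 971)
883 × 445 = 392935 ≡ 651 (mod 971)
651 × 557 = 362607 ≡ 424 (mod 971)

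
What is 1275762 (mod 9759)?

7092

1275762 = 130*9759 + 7092, so 1275762 ≡ 7092 (mod 9759).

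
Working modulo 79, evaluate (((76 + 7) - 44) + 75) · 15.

51

76 + 7 = 83 ≡ 4 (mod 79)
4 - 44 = -40 ≡ 39 (mod 79)
39 + 75 = 114 ≡ 35 (mod 79)
35 · 15 = 525 ≡ 51 (mod 79)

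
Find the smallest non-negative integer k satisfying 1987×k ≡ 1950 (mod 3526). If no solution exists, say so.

3456

gcd(1987, 3526) = 1, so a unique solution mod 3526 exists.
1987⁻¹ ≡ 669 (mod 3526).
k ≡ 669×1950 ≡ 3456 (mod 3526).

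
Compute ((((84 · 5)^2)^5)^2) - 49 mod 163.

84 · 5 = 420 ≡ 94 (mod 163)
(94)^2 ≡ 34 (mod 163)
(34)^5 ≡ 152 (mod 163)
(152)^2 ≡ 121 (mod 163)
121 - 49 = 72

72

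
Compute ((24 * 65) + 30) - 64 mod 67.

24 * 65 = 1560 ≡ 19 (mod 67)
19 + 30 = 49
49 - 64 = -15 ≡ 52 (mod 67)

52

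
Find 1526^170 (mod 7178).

By square-and-multiply:
170 in binary is 10101010, i.e. 170 = 128 + 32 + 8 + 2.
1526^1 ≡ 1526 (mod 7178)
1526^2 ≡ 1526^2 = 2328676 ≡ 3004 (mod 7178)
1526^4 ≡ 3004^2 = 9024016 ≡ 1270 (mod 7178)
1526^8 ≡ 1270^2 = 1612900 ≡ 5028 (mod 7178)
1526^16 ≡ 5028^2 = 25280784 ≡ 7046 (mod 7178)
1526^32 ≡ 7046^2 = 49646116 ≡ 3068 (mod 7178)
1526^64 ≡ 3068^2 = 9412624 ≡ 2266 (mod 7178)
1526^128 ≡ 2266^2 = 5134756 ≡ 2486 (mod 7178)
1526^170 = 1526^128 × 1526^32 × 1526^8 × 1526^2 ≡ 2486 × 3068 × 5028 × 3004 (mod 7178).
Accumulate the product:
2486 × 3068 = 7627048 ≡ 4012
4012 × 5028 = 20172336 ≡ 2156
2156 × 3004 = 6476624 ≡ 2068

2068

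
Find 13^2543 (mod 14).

Using repeated squaring:
2543 in binary is 100111101111, i.e. 2543 = 2048 + 256 + 128 + 64 + 32 + 8 + 4 + 2 + 1.
13^1 ≡ 13 (mod 14)
13^2 ≡ 13^2 = 169 ≡ 1 (mod 14)
13^4 ≡ 1^2 = 1 (mod 14)
13^8 ≡ 1^2 = 1 (mod 14)
13^16 ≡ 1^2 = 1 (mod 14)
13^32 ≡ 1^2 = 1 (mod 14)
13^64 ≡ 1^2 = 1 (mod 14)
13^128 ≡ 1^2 = 1 (mod 14)
13^256 ≡ 1^2 = 1 (mod 14)
13^512 ≡ 1^2 = 1 (mod 14)
13^1024 ≡ 1^2 = 1 (mod 14)
13^2048 ≡ 1^2 = 1 (mod 14)
13^2543 = 13^2048 * 13^256 * 13^128 * 13^64 * 13^32 * 13^8 * 13^4 * 13^2 * 13^1 ≡ 1 * 1 * 1 * 1 * 1 * 1 * 1 * 1 * 13 (mod 14).
Accumulate the product:
1 * 1 = 1
1 * 1 = 1
1 * 1 = 1
1 * 1 = 1
1 * 1 = 1
1 * 1 = 1
1 * 1 = 1
1 * 13 = 13

13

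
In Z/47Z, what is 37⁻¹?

Run the extended Euclidean algorithm:
47 = 1·37 + 10
37 = 3·10 + 7
10 = 1·7 + 3
7 = 2·3 + 1
3 = 3·1 + 0
gcd(37, 47) = 1, so the inverse exists.
Back-substitute for 1:
1 = 1·7 − 2·3
  = −2·10 + 3·7
  = 3·37 − 11·10
  = −11·47 + 14·37
So 37⁻¹ ≡ 14 (mod 47).

14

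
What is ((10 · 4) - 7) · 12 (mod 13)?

10 · 4 = 40 ≡ 1 (mod 13)
1 - 7 = -6 ≡ 7 (mod 13)
7 · 12 = 84 ≡ 6 (mod 13)

6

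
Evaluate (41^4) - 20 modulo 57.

23

(41)^4 ≡ 43 (mod 57)
43 - 20 = 23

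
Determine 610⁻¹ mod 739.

739 = 1*610 + 129
610 = 4*129 + 94
129 = 1*94 + 35
94 = 2*35 + 24
35 = 1*24 + 11
24 = 2*11 + 2
11 = 5*2 + 1
2 = 2*1 + 0
gcd(610, 739) = 1, so the inverse exists.
Back-substitute for 1:
1 = 1*11 − 5*2
  = −5*24 + 11*11
  = 11*35 − 16*24
  = −16*94 + 43*35
  = 43*129 − 59*94
  = −59*610 + 279*129
  = 279*739 − 338*610
So 610⁻¹ ≡ −338 ≡ 401 (mod 739).

401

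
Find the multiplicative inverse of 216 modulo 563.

159

563 = 2*216 + 131
216 = 1*131 + 85
131 = 1*85 + 46
85 = 1*46 + 39
46 = 1*39 + 7
39 = 5*7 + 4
7 = 1*4 + 3
4 = 1*3 + 1
3 = 3*1 + 0
gcd(216, 563) = 1, so the inverse exists.
Back-substitute for 1:
1 = 1*4 − 1*3
  = −1*7 + 2*4
  = 2*39 − 11*7
  = −11*46 + 13*39
  = 13*85 − 24*46
  = −24*131 + 37*85
  = 37*216 − 61*131
  = −61*563 + 159*216
So 216⁻¹ ≡ 159 (mod 563).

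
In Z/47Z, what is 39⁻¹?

Run the extended Euclidean algorithm:
47 = 1·39 + 8
39 = 4·8 + 7
8 = 1·7 + 1
7 = 7·1 + 0
gcd(39, 47) = 1, so the inverse exists.
Back-substitute for 1:
1 = 1·8 − 1·7
  = −1·39 + 5·8
  = 5·47 − 6·39
So 39⁻¹ ≡ −6 ≡ 41 (mod 47).

41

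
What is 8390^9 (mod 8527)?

8390^1 ≡ 8390 (mod 8527)
8390^2 ≡ 8390^2 = 70392100 ≡ 1715 (mod 8527)
8390^4 ≡ 1715^2 = 2941225 ≡ 7937 (mod 8527)
8390^8 ≡ 7937^2 = 62995969 ≡ 7020 (mod 8527)
8390^9 = 8390^8 · 8390^1 ≡ 7020 · 8390 (mod 8527).
7020 · 8390 = 58897800 ≡ 1811 (mod 8527).

1811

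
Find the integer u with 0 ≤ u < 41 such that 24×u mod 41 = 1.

12

Apply the Euclidean algorithm and back-substitute:
41 = 1×24 + 17
24 = 1×17 + 7
17 = 2×7 + 3
7 = 2×3 + 1
3 = 3×1 + 0
gcd(24, 41) = 1, so the inverse exists.
Bézout: 1 = −7×41 + 12×24.
So 24⁻¹ ≡ 12 (mod 41).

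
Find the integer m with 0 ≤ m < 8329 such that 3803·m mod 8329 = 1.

By the extended Euclidean algorithm:
8329 = 2×3803 + 723
3803 = 5×723 + 188
723 = 3×188 + 159
188 = 1×159 + 29
159 = 5×29 + 14
29 = 2×14 + 1
14 = 14×1 + 0
gcd(3803, 8329) = 1, so the inverse exists.
Back-substitute for 1:
1 = 1×29 − 2×14
  = −2×159 + 11×29
  = 11×188 − 13×159
  = −13×723 + 50×188
  = 50×3803 − 263×723
  = −263×8329 + 576×3803
So 3803⁻¹ ≡ 576 (mod 8329).

576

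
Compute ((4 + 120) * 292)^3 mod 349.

4 + 120 = 124
124 * 292 = 36208 ≡ 261 (mod 349)
(261)^3 ≡ 125 (mod 349)

125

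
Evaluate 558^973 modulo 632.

Compute successive squares:
973 in binary is 1111001101, i.e. 973 = 512 + 256 + 128 + 64 + 8 + 4 + 1.
558^1 ≡ 558 (mod 632)
558^2 ≡ 558^2 = 311364 ≡ 420 (mod 632)
558^4 ≡ 420^2 = 176400 ≡ 72 (mod 632)
558^8 ≡ 72^2 = 5184 ≡ 128 (mod 632)
558^16 ≡ 128^2 = 16384 ≡ 584 (mod 632)
558^32 ≡ 584^2 = 341056 ≡ 408 (mod 632)
558^64 ≡ 408^2 = 166464 ≡ 248 (mod 632)
558^128 ≡ 248^2 = 61504 ≡ 200 (mod 632)
558^256 ≡ 200^2 = 40000 ≡ 184 (mod 632)
558^512 ≡ 184^2 = 33856 ≡ 360 (mod 632)
558^973 = 558^512 × 558^256 × 558^128 × 558^64 × 558^8 × 558^4 × 558^1 ≡ 360 × 184 × 200 × 248 × 128 × 72 × 558 (mod 632).
Accumulate the product:
360 × 184 = 66240 ≡ 512
512 × 200 = 102400 ≡ 16
16 × 248 = 3968 ≡ 176
176 × 128 = 22528 ≡ 408
408 × 72 = 29376 ≡ 304
304 × 558 = 169632 ≡ 256

256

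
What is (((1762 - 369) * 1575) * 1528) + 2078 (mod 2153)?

1762 - 369 = 1393
1393 * 1575 = 2193975 ≡ 68 (mod 2153)
68 * 1528 = 103904 ≡ 560 (mod 2153)
560 + 2078 = 2638 ≡ 485 (mod 2153)

485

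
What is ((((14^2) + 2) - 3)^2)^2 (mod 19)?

17

(14)^2 ≡ 6 (mod 19)
6 + 2 = 8
8 - 3 = 5
(5)^2 ≡ 6 (mod 19)
(6)^2 ≡ 17 (mod 19)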